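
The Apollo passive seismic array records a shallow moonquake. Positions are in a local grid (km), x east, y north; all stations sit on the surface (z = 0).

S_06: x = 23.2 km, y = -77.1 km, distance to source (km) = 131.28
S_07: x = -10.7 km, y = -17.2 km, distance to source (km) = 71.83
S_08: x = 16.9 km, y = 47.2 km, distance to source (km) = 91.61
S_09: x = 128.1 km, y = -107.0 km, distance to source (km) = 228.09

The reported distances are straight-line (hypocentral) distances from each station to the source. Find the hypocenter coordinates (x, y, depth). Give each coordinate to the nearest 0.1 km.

Each station gives a sphere (x−x_i)² + (y−y_i)² + z² = d_i² (stations at z=0).
Subtracting the S_06 sphere from S_07 and S_08: z² cancels, leaving linear equations in x and y:
-67.8 x + 119.8 y = 6002.57
-12.6 x + 248.6 y = 4872.85
Solving: x ≈ -59.201, y ≈ 16.601 km (keep extra digits for the depth step; rounded: -59.2, 16.6).
Then from the S_06 sphere: z² = 131.28² − (x − 23.2)² − (y + 77.1)² with x = -59.201, y = 16.601, so z ≈ 40.800 ≈ 40.8 km.

(-59.2, 16.6, 40.8)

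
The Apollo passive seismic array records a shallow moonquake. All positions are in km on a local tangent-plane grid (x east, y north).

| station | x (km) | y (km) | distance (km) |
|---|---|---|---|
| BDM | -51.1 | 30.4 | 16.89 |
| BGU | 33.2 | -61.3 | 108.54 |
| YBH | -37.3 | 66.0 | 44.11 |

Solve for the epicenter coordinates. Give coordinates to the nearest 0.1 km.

(-36.5, 21.9)

Circle about each station: (x + 51.1)² + (y − 30.4)² = 16.89²; (x − 33.2)² + (y + 61.3)² = 108.54²; (x + 37.3)² + (y − 66.0)² = 44.11².
Subtracting pairs of circle equations eliminates x²+y² and gives linear equations (the radical axes):
168.6 x − 183.4 y = -10171.10
27.6 x + 71.2 y = 551.50
Solving the 2×2 system: x ≈ -36.5, y ≈ 21.9 km.
Check against BDM (with the unrounded x, y): √((x + 51.1)²+(y − 30.4)²) = 16.89 ≈ 16.89 km. ✓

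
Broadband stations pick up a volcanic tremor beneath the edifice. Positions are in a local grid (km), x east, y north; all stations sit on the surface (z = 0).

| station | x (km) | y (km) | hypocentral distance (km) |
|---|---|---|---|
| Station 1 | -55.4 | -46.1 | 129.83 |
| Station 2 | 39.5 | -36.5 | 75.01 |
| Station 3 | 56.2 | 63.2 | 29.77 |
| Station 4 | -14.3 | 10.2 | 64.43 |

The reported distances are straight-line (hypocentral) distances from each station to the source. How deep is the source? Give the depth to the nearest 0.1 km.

z ≈ 8.8 km

Each station gives a sphere (x−x_i)² + (y−y_i)² + z² = d_i² (stations at z=0).
Subtracting the Station 1 sphere from Station 2 and Station 3: z² cancels, leaving linear equations in x and y:
189.8 x + 19.2 y = 8927.46
223.2 x + 218.6 y = 17927.89
Solving: x ≈ 43.202, y ≈ 37.901 km (keep extra digits for the depth step; rounded: 43.2, 37.9).
Then from the Station 1 sphere: z² = 129.83² − (x + 55.4)² − (y + 46.1)² with x = 43.202, y = 37.901, so z ≈ 8.792 ≈ 8.8 km.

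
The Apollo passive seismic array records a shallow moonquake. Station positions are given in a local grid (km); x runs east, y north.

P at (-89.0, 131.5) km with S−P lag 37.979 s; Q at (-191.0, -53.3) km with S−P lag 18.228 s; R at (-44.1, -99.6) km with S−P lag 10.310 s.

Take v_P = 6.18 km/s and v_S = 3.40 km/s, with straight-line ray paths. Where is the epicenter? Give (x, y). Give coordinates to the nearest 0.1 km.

-98.5 km east, -155.4 km north

Distance from S−P lag: d = Δt · v_P v_S / (v_P − v_S) = Δt · (6.18·3.40)/(6.18−3.40) ≈ 7.5583·Δt.
So d_P = 287.06, d_Q = 137.77, d_R = 77.93 km.
Circle about each station: (x + 89.0)² + (y − 131.5)² = 287.06²; (x + 191.0)² + (y + 53.3)² = 137.77²; (x + 44.1)² + (y + 99.6)² = 77.93².
Subtracting pairs of circle equations eliminates x²+y² and gives linear equations (the radical axes):
-204.0 x − 369.6 y = 77531.51
89.8 x − 462.2 y = 62982.08
Solving the 2×2 system: x ≈ -98.5, y ≈ -155.4 km.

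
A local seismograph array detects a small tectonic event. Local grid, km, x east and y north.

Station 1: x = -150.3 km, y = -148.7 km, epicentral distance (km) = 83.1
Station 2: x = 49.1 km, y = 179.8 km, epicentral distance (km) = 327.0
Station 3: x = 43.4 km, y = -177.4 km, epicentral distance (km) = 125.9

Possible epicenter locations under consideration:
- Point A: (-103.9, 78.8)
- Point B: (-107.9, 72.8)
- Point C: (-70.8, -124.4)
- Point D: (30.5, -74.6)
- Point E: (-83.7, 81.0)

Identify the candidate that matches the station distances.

Point C

For each candidate, compare |candidate − station| to the reported distance:
Point A: residuals Station 1 149.1, Station 2 143.7, Station 3 169.6 → max 169.6 km
Point B: residuals Station 1 142.4, Station 2 137.0, Station 3 166.5 → max 166.5 km
Point C: residuals Station 1 0.0, Station 2 0.0, Station 3 0.0 → max 0.0 km
Point D: residuals Station 1 112.3, Station 2 71.9, Station 3 22.3 → max 112.3 km
Point E: residuals Station 1 156.1, Station 2 161.5, Station 3 162.1 → max 162.1 km
Only Point C has all residuals ≈ 0.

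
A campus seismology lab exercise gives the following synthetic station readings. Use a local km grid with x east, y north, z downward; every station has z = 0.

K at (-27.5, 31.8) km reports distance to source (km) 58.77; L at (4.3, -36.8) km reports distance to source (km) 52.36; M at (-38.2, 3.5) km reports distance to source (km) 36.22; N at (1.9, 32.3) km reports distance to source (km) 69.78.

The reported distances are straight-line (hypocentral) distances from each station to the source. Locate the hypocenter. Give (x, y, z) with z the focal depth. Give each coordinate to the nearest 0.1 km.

Each station gives a sphere (x−x_i)² + (y−y_i)² + z² = d_i² (stations at z=0).
Subtracting the K sphere from L and M: z² cancels, leaving linear equations in x and y:
63.6 x − 137.2 y = 317.58
-21.4 x − 56.6 y = 1846.02
Solving: x ≈ -36.001, y ≈ -19.003 km (keep extra digits for the depth step; rounded: -36.0, -19.0).
Then from the K sphere: z² = 58.77² − (x + 27.5)² − (y − 31.8)² with x = -36.001, y = -19.003, so z ≈ 28.297 ≈ 28.3 km.

(-36.0, -19.0, 28.3)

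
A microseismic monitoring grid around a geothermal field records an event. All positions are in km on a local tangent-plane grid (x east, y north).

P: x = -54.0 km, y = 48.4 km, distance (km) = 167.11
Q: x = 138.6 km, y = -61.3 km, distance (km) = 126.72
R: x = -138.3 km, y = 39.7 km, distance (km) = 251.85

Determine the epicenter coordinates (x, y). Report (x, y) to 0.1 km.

Circle about each station: (x + 54.0)² + (y − 48.4)² = 167.11²; (x − 138.6)² + (y + 61.3)² = 126.72²; (x + 138.3)² + (y − 39.7)² = 251.85².
Subtracting the P equation from the Q and R equations removes the quadratic terms:
385.2 x − 219.4 y = 29576.88
-168.6 x − 17.4 y = -20058.25
Solving the 2×2 system: x ≈ 112.5, y ≈ 62.7 km.
Check against P (with the unrounded x, y): √((x + 54.0)²+(y − 48.4)²) = 167.11 ≈ 167.11 km. ✓

(112.5, 62.7)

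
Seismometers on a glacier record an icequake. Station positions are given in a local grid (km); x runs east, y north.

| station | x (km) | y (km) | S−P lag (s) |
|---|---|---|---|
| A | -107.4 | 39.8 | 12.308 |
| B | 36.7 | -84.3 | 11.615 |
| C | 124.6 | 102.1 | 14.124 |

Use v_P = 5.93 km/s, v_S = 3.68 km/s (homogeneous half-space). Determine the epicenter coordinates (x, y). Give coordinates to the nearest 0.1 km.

Distance from S−P lag: d = Δt · v_P v_S / (v_P − v_S) = Δt · (5.93·3.68)/(5.93−3.68) ≈ 9.6988·Δt.
So d_A = 119.37, d_B = 112.65, d_C = 136.99 km.
Circle about each station: (x + 107.4)² + (y − 39.8)² = 119.37²; (x − 36.7)² + (y + 84.3)² = 112.65²; (x − 124.6)² + (y − 102.1)² = 136.99².
Subtracting the A equation from the B and C equations removes the quadratic terms:
288.2 x − 248.2 y = -3106.25
464.0 x + 124.6 y = 8313.71
Solving the 2×2 system: x ≈ 11.1, y ≈ 25.4 km.

11.1 km east, 25.4 km north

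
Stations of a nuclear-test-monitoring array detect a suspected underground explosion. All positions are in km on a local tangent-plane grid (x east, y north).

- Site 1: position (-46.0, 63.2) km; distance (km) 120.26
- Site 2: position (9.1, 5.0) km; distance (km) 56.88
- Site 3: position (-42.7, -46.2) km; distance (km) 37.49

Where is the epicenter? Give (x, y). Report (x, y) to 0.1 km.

Circle about each station: (x + 46.0)² + (y − 63.2)² = 120.26²; (x − 9.1)² + (y − 5.0)² = 56.88²; (x + 42.7)² + (y + 46.2)² = 37.49².
Subtracting the Site 1 equation from the Site 2 and Site 3 equations removes the quadratic terms:
110.2 x − 116.4 y = 5224.70
6.6 x − 218.8 y = 10904.46
Solving the 2×2 system: x ≈ -5.4, y ≈ -50.0 km.

x ≈ -5.4 km, y ≈ -50.0 km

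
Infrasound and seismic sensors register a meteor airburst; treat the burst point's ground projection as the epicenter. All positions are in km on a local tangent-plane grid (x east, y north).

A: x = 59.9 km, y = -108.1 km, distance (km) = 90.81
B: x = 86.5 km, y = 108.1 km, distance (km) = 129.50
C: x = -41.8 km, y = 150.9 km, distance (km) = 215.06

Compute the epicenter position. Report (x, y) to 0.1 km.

Circle about each station: (x − 59.9)² + (y + 108.1)² = 90.81²; (x − 86.5)² + (y − 108.1)² = 129.50²; (x + 41.8)² + (y − 150.9)² = 215.06².
Subtracting pairs of circle equations eliminates x²+y² and gives linear equations (the radical axes):
53.2 x + 432.4 y = -4629.55
-203.4 x + 518.0 y = -28759.92
Solving the 2×2 system: x ≈ 86.9, y ≈ -21.4 km.

86.9 km east, -21.4 km north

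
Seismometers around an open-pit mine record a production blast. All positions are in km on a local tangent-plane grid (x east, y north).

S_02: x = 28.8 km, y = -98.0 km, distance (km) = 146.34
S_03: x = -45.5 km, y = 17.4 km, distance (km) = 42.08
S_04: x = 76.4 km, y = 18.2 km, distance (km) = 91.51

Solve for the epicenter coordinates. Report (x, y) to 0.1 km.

(-11.8, 42.6)

Circle about each station: (x − 28.8)² + (y + 98.0)² = 146.34²; (x + 45.5)² + (y − 17.4)² = 42.08²; (x − 76.4)² + (y − 18.2)² = 91.51².
Subtracting the S_02 equation from the S_03 and S_04 equations removes the quadratic terms:
-148.6 x + 230.8 y = 11584.24
95.2 x + 232.4 y = 8776.08
Solving the 2×2 system: x ≈ -11.8, y ≈ 42.6 km.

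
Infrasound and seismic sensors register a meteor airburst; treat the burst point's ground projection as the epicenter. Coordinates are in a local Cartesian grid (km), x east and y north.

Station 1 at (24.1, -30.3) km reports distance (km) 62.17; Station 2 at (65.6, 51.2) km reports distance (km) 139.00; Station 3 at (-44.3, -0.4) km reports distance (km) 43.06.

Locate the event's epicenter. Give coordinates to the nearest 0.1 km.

(-36.8, -42.8)

Circle about each station: (x − 24.1)² + (y + 30.3)² = 62.17²; (x − 65.6)² + (y − 51.2)² = 139.00²; (x + 44.3)² + (y + 0.4)² = 43.06².
Subtracting pairs of circle equations eliminates x²+y² and gives linear equations (the radical axes):
83.0 x + 163.0 y = -10029.99
-136.8 x + 59.8 y = 2474.70
Solving the 2×2 system: x ≈ -36.8, y ≈ -42.8 km.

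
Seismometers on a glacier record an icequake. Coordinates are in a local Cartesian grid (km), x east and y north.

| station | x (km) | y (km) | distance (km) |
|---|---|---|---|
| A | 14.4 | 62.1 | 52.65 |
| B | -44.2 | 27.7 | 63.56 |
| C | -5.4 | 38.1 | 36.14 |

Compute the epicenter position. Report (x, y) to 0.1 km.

Circle about each station: (x − 14.4)² + (y − 62.1)² = 52.65²; (x + 44.2)² + (y − 27.7)² = 63.56²; (x + 5.4)² + (y − 38.1)² = 36.14².
Subtracting the A equation from the B and C equations removes the quadratic terms:
-117.2 x − 68.8 y = -2610.69
-39.6 x − 48.0 y = -1117.08
Solving the 2×2 system: x ≈ 16.7, y ≈ 9.5 km.

(16.7, 9.5)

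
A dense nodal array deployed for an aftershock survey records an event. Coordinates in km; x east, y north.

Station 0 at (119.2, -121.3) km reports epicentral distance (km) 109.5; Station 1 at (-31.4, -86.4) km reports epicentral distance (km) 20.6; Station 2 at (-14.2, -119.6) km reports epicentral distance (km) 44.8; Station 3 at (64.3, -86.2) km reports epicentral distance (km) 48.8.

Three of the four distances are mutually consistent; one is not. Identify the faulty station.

Solve using three stations at a time. Using Station 0, Station 2, Station 3 (subtract circle equations pairwise → linear system) gives (x, y) ≈ (15.5, -86.1).
Distances from that point to each station vs reported:
  Station 0: calculated 109.5 vs reported 109.5 → residual 0.0 km
  Station 1: calculated 46.9 vs reported 20.6 → residual 26.3 km
  Station 2: calculated 44.8 vs reported 44.8 → residual 0.0 km
  Station 3: calculated 48.8 vs reported 48.8 → residual 0.0 km
Station 0, Station 2, Station 3 are mutually consistent (residuals ≈ 0); Station 1 is off by 26.3 km.

Station 1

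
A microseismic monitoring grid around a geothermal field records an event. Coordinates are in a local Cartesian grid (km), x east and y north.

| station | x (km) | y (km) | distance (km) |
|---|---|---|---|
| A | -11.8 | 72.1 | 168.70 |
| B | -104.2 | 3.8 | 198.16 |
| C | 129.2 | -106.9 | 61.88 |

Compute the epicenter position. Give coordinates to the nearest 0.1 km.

x ≈ 79.9 km, y ≈ -69.5 km

Circle about each station: (x + 11.8)² + (y − 72.1)² = 168.70²; (x + 104.2)² + (y − 3.8)² = 198.16²; (x − 129.2)² + (y + 106.9)² = 61.88².
Subtracting the A equation from the B and C equations removes the quadratic terms:
-184.8 x − 136.6 y = -5273.27
282.0 x − 358.0 y = 47413.16
Solving the 2×2 system: x ≈ 79.9, y ≈ -69.5 km.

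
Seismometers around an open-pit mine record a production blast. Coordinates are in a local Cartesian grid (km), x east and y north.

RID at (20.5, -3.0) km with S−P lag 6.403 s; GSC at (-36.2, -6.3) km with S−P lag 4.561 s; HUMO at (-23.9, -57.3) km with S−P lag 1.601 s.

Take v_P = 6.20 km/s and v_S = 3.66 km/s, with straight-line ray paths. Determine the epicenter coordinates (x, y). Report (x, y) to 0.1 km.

x ≈ -19.8 km, y ≈ -43.6 km

Distance from S−P lag: d = Δt · v_P v_S / (v_P − v_S) = Δt · (6.20·3.66)/(6.20−3.66) ≈ 8.9339·Δt.
So d_RID = 57.20, d_GSC = 40.75, d_HUMO = 14.30 km.
Circle about each station: (x − 20.5)² + (y + 3.0)² = 57.20²; (x + 36.2)² + (y + 6.3)² = 40.75²; (x + 23.9)² + (y + 57.3)² = 14.30².
Subtracting pairs of circle equations eliminates x²+y² and gives linear equations (the radical axes):
-113.4 x − 6.6 y = 2532.16
-88.8 x − 108.6 y = 6492.60
Solving the 2×2 system: x ≈ -19.8, y ≈ -43.6 km.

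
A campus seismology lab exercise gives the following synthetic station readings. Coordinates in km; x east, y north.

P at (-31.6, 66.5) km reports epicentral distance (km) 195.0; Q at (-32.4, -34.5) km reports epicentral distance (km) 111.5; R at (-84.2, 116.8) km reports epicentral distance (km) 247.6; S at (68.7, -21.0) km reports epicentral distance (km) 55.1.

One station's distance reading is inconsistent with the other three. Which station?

Solve using three stations at a time. Using Q, R, S (subtract circle equations pairwise → linear system) gives (x, y) ≈ (71.1, -76.1).
Distances from that point to each station vs reported:
  P: calculated 175.7 vs reported 195.0 → residual 19.3 km
  Q: calculated 111.5 vs reported 111.5 → residual 0.0 km
  R: calculated 247.6 vs reported 247.6 → residual 0.0 km
  S: calculated 55.1 vs reported 55.1 → residual 0.0 km
Q, R, S are mutually consistent (residuals ≈ 0); P is off by 19.3 km.

P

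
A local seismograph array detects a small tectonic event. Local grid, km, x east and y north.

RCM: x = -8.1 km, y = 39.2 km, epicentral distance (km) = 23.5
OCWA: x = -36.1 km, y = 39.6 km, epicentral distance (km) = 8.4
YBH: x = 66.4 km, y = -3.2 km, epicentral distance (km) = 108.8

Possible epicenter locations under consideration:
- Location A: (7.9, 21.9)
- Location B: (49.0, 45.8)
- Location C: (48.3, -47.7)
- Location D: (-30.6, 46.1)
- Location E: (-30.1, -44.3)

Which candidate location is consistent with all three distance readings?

For each candidate, compare |candidate − station| to the reported distance:
Location A: residuals RCM 0.1, OCWA 39.0, YBH 45.1 → max 45.1 km
Location B: residuals RCM 34.0, OCWA 76.9, YBH 56.8 → max 76.9 km
Location C: residuals RCM 80.1, OCWA 113.0, YBH 60.8 → max 113.0 km
Location D: residuals RCM 0.0, OCWA 0.1, YBH 0.0 → max 0.1 km
Location E: residuals RCM 62.8, OCWA 75.7, YBH 3.9 → max 75.7 km
Only Location D has all residuals ≈ 0.

Location D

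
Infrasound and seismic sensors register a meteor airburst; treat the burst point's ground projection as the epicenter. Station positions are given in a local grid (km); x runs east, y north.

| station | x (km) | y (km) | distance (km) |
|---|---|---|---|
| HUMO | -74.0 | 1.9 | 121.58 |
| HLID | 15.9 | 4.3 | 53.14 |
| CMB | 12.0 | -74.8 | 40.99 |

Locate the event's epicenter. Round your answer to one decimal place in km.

38.7 km east, -43.7 km north

Circle about each station: (x + 74.0)² + (y − 1.9)² = 121.58²; (x − 15.9)² + (y − 4.3)² = 53.14²; (x − 12.0)² + (y + 74.8)² = 40.99².
Subtracting the HUMO equation from the HLID and CMB equations removes the quadratic terms:
179.8 x + 4.8 y = 6749.53
172.0 x − 153.4 y = 13360.95
Solving the 2×2 system: x ≈ 38.7, y ≈ -43.7 km.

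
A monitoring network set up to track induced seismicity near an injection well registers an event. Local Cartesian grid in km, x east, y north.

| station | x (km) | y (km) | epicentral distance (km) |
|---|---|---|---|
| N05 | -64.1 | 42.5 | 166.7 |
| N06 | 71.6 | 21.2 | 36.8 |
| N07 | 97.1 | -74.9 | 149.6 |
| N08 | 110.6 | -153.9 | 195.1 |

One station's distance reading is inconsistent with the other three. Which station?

N07

Solve using three stations at a time. Using N05, N06, N08 (subtract circle equations pairwise → linear system) gives (x, y) ≈ (102.6, 41.0).
Distances from that point to each station vs reported:
  N05: calculated 166.7 vs reported 166.7 → residual 0.0 km
  N06: calculated 36.8 vs reported 36.8 → residual 0.0 km
  N07: calculated 116.1 vs reported 149.6 → residual 33.5 km
  N08: calculated 195.1 vs reported 195.1 → residual 0.0 km
N05, N06, N08 are mutually consistent (residuals ≈ 0); N07 is off by 33.5 km.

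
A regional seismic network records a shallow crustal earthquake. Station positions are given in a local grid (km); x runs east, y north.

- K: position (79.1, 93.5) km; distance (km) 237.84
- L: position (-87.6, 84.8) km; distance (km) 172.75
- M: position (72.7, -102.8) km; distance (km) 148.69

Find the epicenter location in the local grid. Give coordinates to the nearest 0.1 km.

Circle about each station: (x − 79.1)² + (y − 93.5)² = 237.84²; (x + 87.6)² + (y − 84.8)² = 172.75²; (x − 72.7)² + (y + 102.8)² = 148.69².
Subtracting the K equation from the L and M equations removes the quadratic terms:
-333.4 x − 17.4 y = 26591.04
-12.8 x − 392.6 y = 35313.22
Solving the 2×2 system: x ≈ -75.2, y ≈ -87.5 km.

x ≈ -75.2 km, y ≈ -87.5 km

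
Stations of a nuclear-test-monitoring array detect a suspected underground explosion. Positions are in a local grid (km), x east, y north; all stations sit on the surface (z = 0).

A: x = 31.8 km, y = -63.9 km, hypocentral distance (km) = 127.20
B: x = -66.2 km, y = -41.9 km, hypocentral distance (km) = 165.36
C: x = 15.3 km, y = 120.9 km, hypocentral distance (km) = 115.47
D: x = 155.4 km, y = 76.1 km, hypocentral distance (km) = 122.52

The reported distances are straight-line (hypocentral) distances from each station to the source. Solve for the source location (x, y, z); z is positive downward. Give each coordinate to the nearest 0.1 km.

Each station gives a sphere (x−x_i)² + (y−y_i)² + z² = d_i² (stations at z=0).
Subtracting the A sphere from B and C: z² cancels, leaving linear equations in x and y:
-196.0 x + 44.0 y = -10120.49
-33.0 x + 369.6 y = 12602.97
Solving: x ≈ 60.503, y ≈ 39.501 km (keep extra digits for the depth step; rounded: 60.5, 39.5).
Then from the A sphere: z² = 127.20² − (x − 31.8)² − (y + 63.9)² with x = 60.503, y = 39.501, so z ≈ 68.295 ≈ 68.3 km.

x ≈ 60.5 km, y ≈ 39.5 km, depth ≈ 68.3 km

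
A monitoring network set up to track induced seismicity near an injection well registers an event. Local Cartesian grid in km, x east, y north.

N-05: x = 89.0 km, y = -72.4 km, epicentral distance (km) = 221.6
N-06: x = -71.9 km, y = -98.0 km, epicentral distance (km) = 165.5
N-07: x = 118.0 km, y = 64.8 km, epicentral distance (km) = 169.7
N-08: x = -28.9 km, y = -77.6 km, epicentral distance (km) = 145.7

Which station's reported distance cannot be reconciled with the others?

Solve using three stations at a time. Using N-06, N-07, N-08 (subtract circle equations pairwise → linear system) gives (x, y) ≈ (-52.0, 66.6).
Distances from that point to each station vs reported:
  N-05: calculated 198.0 vs reported 221.6 → residual 23.6 km
  N-06: calculated 165.8 vs reported 165.5 → residual 0.3 km
  N-07: calculated 170.0 vs reported 169.7 → residual 0.3 km
  N-08: calculated 146.1 vs reported 145.7 → residual 0.4 km
N-06, N-07, N-08 are mutually consistent (residuals ≈ 0); N-05 is off by 23.6 km.

N-05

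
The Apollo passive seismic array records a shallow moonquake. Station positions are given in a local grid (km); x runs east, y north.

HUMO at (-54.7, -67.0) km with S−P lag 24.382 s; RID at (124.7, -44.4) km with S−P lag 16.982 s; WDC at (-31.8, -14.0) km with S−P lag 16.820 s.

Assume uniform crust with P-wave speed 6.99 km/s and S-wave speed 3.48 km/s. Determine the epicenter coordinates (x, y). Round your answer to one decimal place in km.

Distance from S−P lag: d = Δt · v_P v_S / (v_P − v_S) = Δt · (6.99·3.48)/(6.99−3.48) ≈ 6.9303·Δt.
So d_HUMO = 168.97, d_RID = 117.69, d_WDC = 116.57 km.
Circle about each station: (x + 54.7)² + (y + 67.0)² = 168.97²; (x − 124.7)² + (y + 44.4)² = 117.69²; (x + 31.8)² + (y + 14.0)² = 116.57².
Subtracting the HUMO equation from the RID and WDC equations removes the quadratic terms:
358.8 x + 45.2 y = 24740.28
45.8 x + 106.0 y = 8688.45
Solving the 2×2 system: x ≈ 62.0, y ≈ 55.2 km.
Check against HUMO (with the unrounded x, y): √((x + 54.7)²+(y + 67.0)²) = 168.96 ≈ 168.97 km. ✓

x ≈ 62.0 km, y ≈ 55.2 km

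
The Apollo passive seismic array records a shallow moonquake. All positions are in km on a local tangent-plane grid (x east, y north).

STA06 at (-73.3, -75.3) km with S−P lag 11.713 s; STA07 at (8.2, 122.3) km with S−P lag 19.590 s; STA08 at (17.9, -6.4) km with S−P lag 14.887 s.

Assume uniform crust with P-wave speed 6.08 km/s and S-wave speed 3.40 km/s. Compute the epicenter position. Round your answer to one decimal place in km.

Distance from S−P lag: d = Δt · v_P v_S / (v_P − v_S) = Δt · (6.08·3.40)/(6.08−3.40) ≈ 7.7134·Δt.
So d_STA06 = 90.35, d_STA07 = 151.11, d_STA08 = 114.83 km.
Circle about each station: (x + 73.3)² + (y + 75.3)² = 90.35²; (x − 8.2)² + (y − 122.3)² = 151.11²; (x − 17.9)² + (y + 6.4)² = 114.83².
Subtracting the STA06 equation from the STA07 and STA08 equations removes the quadratic terms:
163.0 x + 395.2 y = -10689.56
182.4 x + 137.8 y = -15704.42
Solving the 2×2 system: x ≈ -95.4, y ≈ 12.3 km.
Check against STA06 (with the unrounded x, y): √((x + 73.3)²+(y + 75.3)²) = 90.34 ≈ 90.35 km. ✓

(-95.4, 12.3)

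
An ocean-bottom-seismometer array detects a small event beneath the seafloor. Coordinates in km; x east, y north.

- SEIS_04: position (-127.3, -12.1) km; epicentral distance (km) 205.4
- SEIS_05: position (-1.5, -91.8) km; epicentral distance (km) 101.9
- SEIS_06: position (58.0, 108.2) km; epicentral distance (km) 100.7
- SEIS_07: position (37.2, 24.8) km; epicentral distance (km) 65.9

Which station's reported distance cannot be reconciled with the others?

Solve using three stations at a time. Using SEIS_04, SEIS_05, SEIS_07 (subtract circle equations pairwise → linear system) gives (x, y) ≈ (77.6, -27.4).
Distances from that point to each station vs reported:
  SEIS_04: calculated 205.4 vs reported 205.4 → residual 0.0 km
  SEIS_05: calculated 102.0 vs reported 101.9 → residual 0.1 km
  SEIS_06: calculated 137.0 vs reported 100.7 → residual 36.3 km
  SEIS_07: calculated 66.0 vs reported 65.9 → residual 0.1 km
SEIS_04, SEIS_05, SEIS_07 are mutually consistent (residuals ≈ 0); SEIS_06 is off by 36.3 km.

SEIS_06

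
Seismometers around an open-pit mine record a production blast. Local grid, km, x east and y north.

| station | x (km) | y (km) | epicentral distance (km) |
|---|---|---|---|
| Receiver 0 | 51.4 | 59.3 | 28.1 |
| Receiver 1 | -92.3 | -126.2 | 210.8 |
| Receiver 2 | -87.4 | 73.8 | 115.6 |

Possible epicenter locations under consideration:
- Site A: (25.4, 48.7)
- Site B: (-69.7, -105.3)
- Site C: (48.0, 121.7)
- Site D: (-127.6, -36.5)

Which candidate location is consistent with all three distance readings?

For each candidate, compare |candidate − station| to the reported distance:
Site A: residuals Receiver 0 0.0, Receiver 1 0.0, Receiver 2 0.0 → max 0.0 km
Site B: residuals Receiver 0 176.2, Receiver 1 180.0, Receiver 2 64.4 → max 180.0 km
Site C: residuals Receiver 0 34.4, Receiver 1 74.0, Receiver 2 28.0 → max 74.0 km
Site D: residuals Receiver 0 174.9, Receiver 1 114.4, Receiver 2 1.8 → max 174.9 km
Only Site A has all residuals ≈ 0.

Site A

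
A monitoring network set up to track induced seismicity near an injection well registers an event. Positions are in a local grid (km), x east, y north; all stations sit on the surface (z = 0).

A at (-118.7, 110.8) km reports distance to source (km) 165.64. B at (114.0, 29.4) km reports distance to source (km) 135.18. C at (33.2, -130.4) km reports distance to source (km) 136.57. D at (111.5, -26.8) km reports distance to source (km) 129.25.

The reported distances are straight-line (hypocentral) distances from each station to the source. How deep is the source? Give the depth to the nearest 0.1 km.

Each station gives a sphere (x−x_i)² + (y−y_i)² + z² = d_i² (stations at z=0).
Subtracting the A sphere from B and C: z² cancels, leaving linear equations in x and y:
465.4 x − 162.8 y = -3342.99
303.8 x − 482.4 y = 525.31
Solving: x ≈ -9.701, y ≈ -7.198 km (keep extra digits for the depth step; rounded: -9.7, -7.2).
Then from the A sphere: z² = 165.64² − (x + 118.7)² − (y − 110.8)² with x = -9.701, y = -7.198, so z ≈ 40.402 ≈ 40.4 km.

depth ≈ 40.4 km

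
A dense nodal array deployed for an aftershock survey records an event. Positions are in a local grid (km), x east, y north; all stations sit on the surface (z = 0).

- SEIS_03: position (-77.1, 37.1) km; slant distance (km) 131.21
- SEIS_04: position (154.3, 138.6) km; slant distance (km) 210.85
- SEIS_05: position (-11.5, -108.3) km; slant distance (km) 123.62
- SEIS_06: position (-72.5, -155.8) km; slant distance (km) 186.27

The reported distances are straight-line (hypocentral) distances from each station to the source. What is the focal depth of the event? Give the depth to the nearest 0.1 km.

Each station gives a sphere (x−x_i)² + (y−y_i)² + z² = d_i² (stations at z=0).
Subtracting the SEIS_03 sphere from SEIS_04 and SEIS_05: z² cancels, leaving linear equations in x and y:
462.8 x + 203.0 y = 8455.97
131.2 x − 290.8 y = 6474.48
Solving: x ≈ 23.405, y ≈ -11.705 km (keep extra digits for the depth step; rounded: 23.4, -11.7).
Then from the SEIS_03 sphere: z² = 131.21² − (x + 77.1)² − (y − 37.1)² with x = 23.405, y = -11.705, so z ≈ 68.796 ≈ 68.8 km.

z ≈ 68.8 km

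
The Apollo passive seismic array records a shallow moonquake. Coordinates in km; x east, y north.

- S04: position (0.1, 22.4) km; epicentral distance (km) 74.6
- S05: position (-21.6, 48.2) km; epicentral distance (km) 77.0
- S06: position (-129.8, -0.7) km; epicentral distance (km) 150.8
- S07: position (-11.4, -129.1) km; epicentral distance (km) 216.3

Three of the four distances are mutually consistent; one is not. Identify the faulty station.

Solve using three stations at a time. Using S04, S05, S07 (subtract circle equations pairwise → linear system) gives (x, y) ≈ (49.0, 78.5).
Distances from that point to each station vs reported:
  S04: calculated 74.5 vs reported 74.6 → residual 0.1 km
  S05: calculated 76.9 vs reported 77.0 → residual 0.1 km
  S06: calculated 195.6 vs reported 150.8 → residual 44.8 km
  S07: calculated 216.3 vs reported 216.3 → residual 0.0 km
S04, S05, S07 are mutually consistent (residuals ≈ 0); S06 is off by 44.8 km.

S06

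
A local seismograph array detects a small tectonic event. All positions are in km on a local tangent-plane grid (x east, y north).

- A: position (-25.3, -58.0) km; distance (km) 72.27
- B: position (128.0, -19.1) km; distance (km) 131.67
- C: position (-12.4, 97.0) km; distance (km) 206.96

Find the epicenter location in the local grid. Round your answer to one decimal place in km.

(28.9, -105.8)

Circle about each station: (x + 25.3)² + (y + 58.0)² = 72.27²; (x − 128.0)² + (y + 19.1)² = 131.67²; (x + 12.4)² + (y − 97.0)² = 206.96².
Subtracting the A equation from the B and C equations removes the quadratic terms:
306.6 x + 77.8 y = 630.68
25.8 x + 310.0 y = -32050.82
Solving the 2×2 system: x ≈ 28.9, y ≈ -105.8 km.
Check against A (with the unrounded x, y): √((x + 25.3)²+(y + 58.0)²) = 72.27 ≈ 72.27 km. ✓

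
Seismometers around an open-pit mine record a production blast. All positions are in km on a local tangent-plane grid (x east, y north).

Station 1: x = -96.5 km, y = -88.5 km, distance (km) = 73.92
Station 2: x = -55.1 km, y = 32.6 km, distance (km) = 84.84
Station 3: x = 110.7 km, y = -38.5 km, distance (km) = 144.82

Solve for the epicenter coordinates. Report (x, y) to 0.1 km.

(-33.7, -49.5)

Circle about each station: (x + 96.5)² + (y + 88.5)² = 73.92²; (x + 55.1)² + (y − 32.6)² = 84.84²; (x − 110.7)² + (y + 38.5)² = 144.82².
Subtracting pairs of circle equations eliminates x²+y² and gives linear equations (the radical axes):
82.8 x + 242.2 y = -14779.39
414.4 x + 100.0 y = -18916.43
Solving the 2×2 system: x ≈ -33.7, y ≈ -49.5 km.
Check against Station 1 (with the unrounded x, y): √((x + 96.5)²+(y + 88.5)²) = 73.92 ≈ 73.92 km. ✓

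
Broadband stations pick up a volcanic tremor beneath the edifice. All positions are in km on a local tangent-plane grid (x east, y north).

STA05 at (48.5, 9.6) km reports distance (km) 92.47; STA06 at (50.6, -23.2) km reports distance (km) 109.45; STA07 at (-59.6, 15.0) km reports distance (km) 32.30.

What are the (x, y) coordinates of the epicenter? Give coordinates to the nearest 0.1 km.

Circle about each station: (x − 48.5)² + (y − 9.6)² = 92.47²; (x − 50.6)² + (y + 23.2)² = 109.45²; (x + 59.6)² + (y − 15.0)² = 32.30².
Subtracting the STA05 equation from the STA06 and STA07 equations removes the quadratic terms:
4.2 x − 65.6 y = -2774.41
-216.2 x + 10.8 y = 8840.16
Solving the 2×2 system: x ≈ -38.9, y ≈ 39.8 km.

(-38.9, 39.8)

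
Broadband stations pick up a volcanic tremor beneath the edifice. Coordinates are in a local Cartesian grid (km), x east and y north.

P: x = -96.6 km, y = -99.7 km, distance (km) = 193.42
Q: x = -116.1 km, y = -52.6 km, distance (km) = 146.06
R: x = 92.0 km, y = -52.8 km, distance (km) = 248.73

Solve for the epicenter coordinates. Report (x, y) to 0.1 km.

Circle about each station: (x + 96.6)² + (y + 99.7)² = 193.42²; (x + 116.1)² + (y + 52.6)² = 146.06²; (x − 92.0)² + (y + 52.8)² = 248.73².
Subtracting the P equation from the Q and R equations removes the quadratic terms:
-39.0 x + 94.2 y = 13052.09
377.2 x + 93.8 y = -32475.13
Solving the 2×2 system: x ≈ -109.3, y ≈ 93.3 km.
Check against P (with the unrounded x, y): √((x + 96.6)²+(y + 99.7)²) = 193.42 ≈ 193.42 km. ✓

(-109.3, 93.3)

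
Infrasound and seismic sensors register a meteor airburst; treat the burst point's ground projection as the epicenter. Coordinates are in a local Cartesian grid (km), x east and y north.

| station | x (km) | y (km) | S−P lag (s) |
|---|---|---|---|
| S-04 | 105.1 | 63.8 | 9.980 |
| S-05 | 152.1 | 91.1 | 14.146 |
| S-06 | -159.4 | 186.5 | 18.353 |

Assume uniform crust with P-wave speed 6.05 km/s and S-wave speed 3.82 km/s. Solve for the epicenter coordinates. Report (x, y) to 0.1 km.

x ≈ 5.5 km, y ≈ 91.7 km

Distance from S−P lag: d = Δt · v_P v_S / (v_P − v_S) = Δt · (6.05·3.82)/(6.05−3.82) ≈ 10.3637·Δt.
So d_S-04 = 103.43, d_S-05 = 146.60, d_S-06 = 190.20 km.
Circle about each station: (x − 105.1)² + (y − 63.8)² = 103.43²; (x − 152.1)² + (y − 91.1)² = 146.60²; (x + 159.4)² + (y − 186.5)² = 190.20².
Subtracting the S-04 equation from the S-05 and S-06 equations removes the quadratic terms:
94.0 x + 54.6 y = 5523.37
-529.0 x + 245.4 y = 19595.88
Solving the 2×2 system: x ≈ 5.5, y ≈ 91.7 km.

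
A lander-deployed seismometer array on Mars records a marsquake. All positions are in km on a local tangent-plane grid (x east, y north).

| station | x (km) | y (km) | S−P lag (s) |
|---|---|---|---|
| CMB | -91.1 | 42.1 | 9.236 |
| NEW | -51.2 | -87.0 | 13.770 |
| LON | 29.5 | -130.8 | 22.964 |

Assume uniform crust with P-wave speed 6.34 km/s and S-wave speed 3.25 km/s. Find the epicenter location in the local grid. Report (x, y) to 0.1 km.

Distance from S−P lag: d = Δt · v_P v_S / (v_P − v_S) = Δt · (6.34·3.25)/(6.34−3.25) ≈ 6.6683·Δt.
So d_CMB = 61.59, d_NEW = 91.82, d_LON = 153.13 km.
Circle about each station: (x + 91.1)² + (y − 42.1)² = 61.59²; (x + 51.2)² + (y + 87.0)² = 91.82²; (x − 29.5)² + (y + 130.8)² = 153.13².
Subtracting the CMB equation from the NEW and LON equations removes the quadratic terms:
79.8 x − 258.2 y = -4518.76
241.2 x − 345.8 y = -11748.20
Solving the 2×2 system: x ≈ -42.4, y ≈ 4.4 km.

x ≈ -42.4 km, y ≈ 4.4 km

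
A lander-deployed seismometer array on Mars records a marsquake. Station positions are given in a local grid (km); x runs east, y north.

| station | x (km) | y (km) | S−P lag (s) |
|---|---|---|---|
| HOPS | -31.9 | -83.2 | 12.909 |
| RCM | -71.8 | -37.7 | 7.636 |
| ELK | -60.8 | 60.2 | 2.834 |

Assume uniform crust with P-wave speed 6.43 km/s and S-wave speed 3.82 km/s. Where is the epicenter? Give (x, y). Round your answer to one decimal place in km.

Distance from S−P lag: d = Δt · v_P v_S / (v_P − v_S) = Δt · (6.43·3.82)/(6.43−3.82) ≈ 9.4110·Δt.
So d_HOPS = 121.49, d_RCM = 71.86, d_ELK = 26.67 km.
Circle about each station: (x + 31.9)² + (y + 83.2)² = 121.49²; (x + 71.8)² + (y + 37.7)² = 71.86²; (x + 60.8)² + (y − 60.2)² = 26.67².
Subtracting pairs of circle equations eliminates x²+y² and gives linear equations (the radical axes):
-79.8 x + 91.0 y = 8232.64
-57.8 x + 286.8 y = 13429.36
Solving the 2×2 system: x ≈ -64.6, y ≈ 33.8 km.

-64.6 km east, 33.8 km north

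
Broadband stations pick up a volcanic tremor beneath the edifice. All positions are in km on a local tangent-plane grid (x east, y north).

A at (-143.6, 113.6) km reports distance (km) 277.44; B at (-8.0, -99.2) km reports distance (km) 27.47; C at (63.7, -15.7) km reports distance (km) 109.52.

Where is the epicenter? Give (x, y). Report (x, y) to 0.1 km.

x ≈ 15.2 km, y ≈ -113.9 km

Circle about each station: (x + 143.6)² + (y − 113.6)² = 277.44²; (x + 8.0)² + (y + 99.2)² = 27.47²; (x − 63.7)² + (y + 15.7)² = 109.52².
Subtracting pairs of circle equations eliminates x²+y² and gives linear equations (the radical axes):
271.2 x − 425.6 y = 52597.07
414.6 x − 258.6 y = 35756.58
Solving the 2×2 system: x ≈ 15.2, y ≈ -113.9 km.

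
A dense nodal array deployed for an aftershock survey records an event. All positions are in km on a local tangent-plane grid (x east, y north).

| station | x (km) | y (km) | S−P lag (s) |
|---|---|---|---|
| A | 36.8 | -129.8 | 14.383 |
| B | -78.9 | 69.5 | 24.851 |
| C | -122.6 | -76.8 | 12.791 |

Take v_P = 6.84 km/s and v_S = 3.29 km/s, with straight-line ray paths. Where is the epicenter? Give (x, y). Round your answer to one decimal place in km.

Distance from S−P lag: d = Δt · v_P v_S / (v_P − v_S) = Δt · (6.84·3.29)/(6.84−3.29) ≈ 6.3390·Δt.
So d_A = 91.17, d_B = 157.53, d_C = 81.08 km.
Circle about each station: (x − 36.8)² + (y + 129.8)² = 91.17²; (x + 78.9)² + (y − 69.5)² = 157.53²; (x + 122.6)² + (y + 76.8)² = 81.08².
Subtracting the A equation from the B and C equations removes the quadratic terms:
-231.4 x + 398.6 y = -23650.55
-318.8 x + 106.0 y = 4464.72
Solving the 2×2 system: x ≈ -41.8, y ≈ -83.6 km.

(-41.8, -83.6)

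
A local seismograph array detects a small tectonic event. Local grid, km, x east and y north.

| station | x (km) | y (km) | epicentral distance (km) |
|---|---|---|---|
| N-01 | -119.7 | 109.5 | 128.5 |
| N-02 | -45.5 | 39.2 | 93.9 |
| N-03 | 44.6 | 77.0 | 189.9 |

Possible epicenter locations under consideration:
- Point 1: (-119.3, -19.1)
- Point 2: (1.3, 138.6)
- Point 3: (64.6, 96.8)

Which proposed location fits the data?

For each candidate, compare |candidate − station| to the reported distance:
Point 1: residuals N-01 0.1, N-02 0.1, N-03 0.1 → max 0.1 km
Point 2: residuals N-01 4.0, N-02 16.0, N-03 114.6 → max 114.6 km
Point 3: residuals N-01 56.2, N-02 30.4, N-03 161.8 → max 161.8 km
Only Point 1 has all residuals ≈ 0.

Point 1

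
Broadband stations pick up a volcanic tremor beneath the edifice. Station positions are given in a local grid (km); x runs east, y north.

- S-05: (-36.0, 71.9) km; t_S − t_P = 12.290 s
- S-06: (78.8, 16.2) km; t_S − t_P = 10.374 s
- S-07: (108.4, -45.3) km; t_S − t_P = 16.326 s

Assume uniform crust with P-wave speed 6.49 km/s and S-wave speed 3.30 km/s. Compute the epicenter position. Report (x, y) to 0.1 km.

Distance from S−P lag: d = Δt · v_P v_S / (v_P − v_S) = Δt · (6.49·3.30)/(6.49−3.30) ≈ 6.7138·Δt.
So d_S-05 = 82.51, d_S-06 = 69.65, d_S-07 = 109.61 km.
Circle about each station: (x + 36.0)² + (y − 71.9)² = 82.51²; (x − 78.8)² + (y − 16.2)² = 69.65²; (x − 108.4)² + (y + 45.3)² = 109.61².
Subtracting the S-05 equation from the S-06 and S-07 equations removes the quadratic terms:
229.6 x − 111.4 y = 1963.05
288.8 x − 234.4 y = 2130.59
Solving the 2×2 system: x ≈ 10.3, y ≈ 3.6 km.

(10.3, 3.6)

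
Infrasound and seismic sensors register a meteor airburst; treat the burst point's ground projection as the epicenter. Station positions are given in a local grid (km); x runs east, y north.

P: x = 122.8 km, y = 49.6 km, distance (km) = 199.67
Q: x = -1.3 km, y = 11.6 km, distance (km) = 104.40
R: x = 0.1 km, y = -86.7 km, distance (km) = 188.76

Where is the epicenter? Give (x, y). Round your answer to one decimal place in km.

x ≈ -73.3 km, y ≈ 87.2 km

Circle about each station: (x − 122.8)² + (y − 49.6)² = 199.67²; (x + 1.3)² + (y − 11.6)² = 104.40²; (x − 0.1)² + (y + 86.7)² = 188.76².
Subtracting the P equation from the Q and R equations removes the quadratic terms:
-248.2 x − 76.0 y = 11565.00
-245.4 x − 272.6 y = -5785.33
Solving the 2×2 system: x ≈ -73.3, y ≈ 87.2 km.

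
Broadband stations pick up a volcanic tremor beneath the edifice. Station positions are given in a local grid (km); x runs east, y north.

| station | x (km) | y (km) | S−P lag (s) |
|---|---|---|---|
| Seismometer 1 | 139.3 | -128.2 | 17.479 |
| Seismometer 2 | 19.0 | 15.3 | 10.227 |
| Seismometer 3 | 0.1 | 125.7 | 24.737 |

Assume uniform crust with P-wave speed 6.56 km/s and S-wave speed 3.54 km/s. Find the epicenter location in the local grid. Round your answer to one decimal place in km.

x ≈ 21.6 km, y ≈ -63.3 km

Distance from S−P lag: d = Δt · v_P v_S / (v_P − v_S) = Δt · (6.56·3.54)/(6.56−3.54) ≈ 7.6895·Δt.
So d_Seismometer 1 = 134.41, d_Seismometer 2 = 78.64, d_Seismometer 3 = 190.22 km.
Circle about each station: (x − 139.3)² + (y + 128.2)² = 134.41²; (x − 19.0)² + (y − 15.3)² = 78.64²; (x − 0.1)² + (y − 125.7)² = 190.22².
Subtracting the Seismometer 1 equation from the Seismometer 2 and Seismometer 3 equations removes the quadratic terms:
-240.6 x + 287.0 y = -23362.84
-278.4 x + 507.8 y = -38156.83
Solving the 2×2 system: x ≈ 21.6, y ≈ -63.3 km.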